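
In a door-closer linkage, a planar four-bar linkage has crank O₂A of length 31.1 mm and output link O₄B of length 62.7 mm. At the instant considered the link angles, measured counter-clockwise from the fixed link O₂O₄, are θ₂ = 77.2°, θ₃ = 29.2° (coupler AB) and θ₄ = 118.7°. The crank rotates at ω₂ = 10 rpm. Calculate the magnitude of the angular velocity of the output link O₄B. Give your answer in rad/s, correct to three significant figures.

0.386

ω₂ = 1.047 rad/s (from 10 rpm).
Differentiating the loop-closure r₂e^{iθ₂}+r₃e^{iθ₃}=r₁+r₄e^{iθ₄} gives r₂ω₂e^{iθ₂}+r₃ω₃e^{iθ₃}=r₄ω₄e^{iθ₄}.
Eliminating the other unknown: ω₄ = r₂ω₂ sin(θ₂−θ₃) / [r₄ sin(θ₄−θ₃)].
Numerator sine = +0.74314; denominator sine = +0.99996.
Result = 0.0311·1.047·(+0.74314) / (0.0627·(+0.99996)) = +0.38602 rad/s; magnitude 0.38602 rad/s.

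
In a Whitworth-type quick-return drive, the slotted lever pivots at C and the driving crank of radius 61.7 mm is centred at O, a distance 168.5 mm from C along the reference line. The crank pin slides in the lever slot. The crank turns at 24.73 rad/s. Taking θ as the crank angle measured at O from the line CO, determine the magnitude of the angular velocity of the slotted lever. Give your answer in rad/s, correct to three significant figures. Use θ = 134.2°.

ω = 24.73 rad/s
Crank pin A relative to C: A = (d + r cosθ, r sinθ); lever angle φ = atan2(r sinθ, d + r cosθ).
Differentiating tanφ: φ̇ = rω(d cosθ + r)/(d² + r² + 2dr cosθ).
d² + r² + 2dr cosθ = |CA|² = 0.0177031 m²;  d cosθ + r = -0.055772 m.
|ω_lever| = |0.0617·24.73·-0.055772| / 0.0177031 = 4.8071 rad/s.

4.81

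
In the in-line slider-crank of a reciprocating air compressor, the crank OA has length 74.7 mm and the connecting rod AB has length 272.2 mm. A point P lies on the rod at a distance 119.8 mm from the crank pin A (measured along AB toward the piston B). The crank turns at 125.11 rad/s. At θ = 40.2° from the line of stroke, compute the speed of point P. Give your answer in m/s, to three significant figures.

ω = 125.1 rad/s.  Crank-pin speed |V_A| = rω = 9.3457 m/s, perpendicular to OA.
Rod angle: sinφ = −(r/L) sinθ ⇒ φ = -10.203°; ω_rod = −rω cosθ/√(L²−r²sin²θ) = -26.646 rad/s.
V_P = V_A + ω_rod × AP, with AP = 0.1198 m along the rod.
Components: V_Px = −rω sinθ − a·ω_rod·sinφ = -6.5977 m/s;  V_Py = rω cosθ + a·ω_rod·cosφ = +3.9966 m/s.
|V_P| = √(V_Px² + V_Py²) = 7.7138 m/s.

7.71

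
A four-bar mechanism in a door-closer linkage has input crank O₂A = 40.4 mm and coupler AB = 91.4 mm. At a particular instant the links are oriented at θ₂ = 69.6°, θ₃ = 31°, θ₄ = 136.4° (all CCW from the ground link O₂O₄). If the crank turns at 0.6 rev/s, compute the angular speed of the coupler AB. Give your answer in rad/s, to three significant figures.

1.59

ω₂ = 3.77 rad/s (from 0.6 rev/s).
Differentiating the loop-closure r₂e^{iθ₂}+r₃e^{iθ₃}=r₁+r₄e^{iθ₄} gives r₂ω₂e^{iθ₂}+r₃ω₃e^{iθ₃}=r₄ω₄e^{iθ₄}.
Eliminating the other unknown: ω₃ = r₂ω₂ sin(θ₄−θ₂) / [r₃ sin(θ₃−θ₄)].
Numerator sine = +0.91914; denominator sine = -0.96410.
Result = 0.0404·3.77·(+0.91914) / (0.0914·(-0.96410)) = -1.5886 rad/s; magnitude 1.5886 rad/s.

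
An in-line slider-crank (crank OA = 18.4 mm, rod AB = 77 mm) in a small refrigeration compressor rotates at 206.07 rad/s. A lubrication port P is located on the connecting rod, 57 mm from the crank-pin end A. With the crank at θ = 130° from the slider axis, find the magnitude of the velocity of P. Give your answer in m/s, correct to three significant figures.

2.65

ω = 206.1 rad/s.  Crank-pin speed |V_A| = rω = 3.7917 m/s, perpendicular to OA.
Rod angle: sinφ = −(r/L) sinθ ⇒ φ = -10.548°; ω_rod = −rω cosθ/√(L²−r²sin²θ) = +32.197 rad/s.
V_P = V_A + ω_rod × AP, with AP = 0.057 m along the rod.
Components: V_Px = −rω sinθ − a·ω_rod·sinφ = -2.5687 m/s;  V_Py = rω cosθ + a·ω_rod·cosφ = -0.63305 m/s.
|V_P| = √(V_Px² + V_Py²) = 2.6455 m/s.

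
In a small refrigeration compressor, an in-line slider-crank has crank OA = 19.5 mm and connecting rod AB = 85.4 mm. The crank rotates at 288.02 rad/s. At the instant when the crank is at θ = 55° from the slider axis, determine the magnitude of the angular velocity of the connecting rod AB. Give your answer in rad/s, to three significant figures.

38.4

ω = 288 rad/s
The rod makes angle φ with the slider axis where L sinφ = r sinθ; differentiating, L cosφ·φ̇ = r ω cosθ.
L cosφ = √(L² − r² sin²θ) = 0.083893 m.
|ω_rod| = r ω |cosθ| / √(L² − r² sin²θ) = 0.0195·288·0.57358/0.083893 = 38.399 rad/s.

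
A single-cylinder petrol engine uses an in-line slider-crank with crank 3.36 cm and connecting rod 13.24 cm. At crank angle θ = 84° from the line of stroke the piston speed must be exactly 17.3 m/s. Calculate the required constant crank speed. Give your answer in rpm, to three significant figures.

4810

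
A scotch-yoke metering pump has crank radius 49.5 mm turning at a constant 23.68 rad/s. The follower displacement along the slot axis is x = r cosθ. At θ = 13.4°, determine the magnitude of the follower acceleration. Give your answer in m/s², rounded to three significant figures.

ω = 23.68 rad/s
x = r cosθ ⇒ ẍ = −rω² cosθ (ω constant).
|a| = rω²|cosθ| = 0.0495·(23.68)²·|cos 13.4°| = 27.001 m/s².

27.0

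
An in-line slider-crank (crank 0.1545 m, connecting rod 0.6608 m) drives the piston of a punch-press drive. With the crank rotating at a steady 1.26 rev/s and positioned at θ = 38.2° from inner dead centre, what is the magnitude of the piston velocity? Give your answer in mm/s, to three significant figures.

ω = 2π·1.26 = 7.917 rad/s
For an in-line slider-crank, x = r cosθ + √(L² − r² sin²θ), so v = −rω sinθ·[1 + r cosθ/√(L² − r² sin²θ)].
With r = 0.1545 m, L = 0.6608 m, θ = 38.2°: √(L² − r² sin²θ) = 0.65386 m.
v = −0.1545·7.917·0.61841·[1 + 0.1545·0.78586/0.65386] = -0.89686 m/s.
|v| = 0.89686 m/s = 896.86 mm/s.

897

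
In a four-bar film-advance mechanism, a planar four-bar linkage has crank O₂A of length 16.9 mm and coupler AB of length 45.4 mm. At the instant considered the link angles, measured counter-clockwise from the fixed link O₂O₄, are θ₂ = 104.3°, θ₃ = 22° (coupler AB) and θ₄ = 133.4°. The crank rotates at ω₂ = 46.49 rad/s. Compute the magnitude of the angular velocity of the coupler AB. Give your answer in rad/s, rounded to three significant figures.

9.04

ω₂ = 46.49 rad/s
Differentiating the loop-closure r₂e^{iθ₂}+r₃e^{iθ₃}=r₁+r₄e^{iθ₄} gives r₂ω₂e^{iθ₂}+r₃ω₃e^{iθ₃}=r₄ω₄e^{iθ₄}.
Eliminating the other unknown: ω₃ = r₂ω₂ sin(θ₄−θ₂) / [r₃ sin(θ₃−θ₄)].
Numerator sine = +0.48634; denominator sine = -0.93106.
Result = 0.0169·46.49·(+0.48634) / (0.0454·(-0.93106)) = -9.0396 rad/s; magnitude 9.0396 rad/s.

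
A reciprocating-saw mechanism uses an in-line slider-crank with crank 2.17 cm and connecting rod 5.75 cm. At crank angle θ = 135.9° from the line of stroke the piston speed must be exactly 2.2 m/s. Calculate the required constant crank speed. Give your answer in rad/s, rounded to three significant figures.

For an in-line slider-crank, |v_piston| = rω|sinθ|·[1 + r cosθ/√(L² − r² sin²θ)].
With r = 0.0217 m, L = 0.0575 m, θ = 135.9°: the bracketed kinematic factor |dx/dθ| = 0.01086 m.
ω = v/|dx/dθ| = 2.2/0.01086 = 202.58 rad/s.

203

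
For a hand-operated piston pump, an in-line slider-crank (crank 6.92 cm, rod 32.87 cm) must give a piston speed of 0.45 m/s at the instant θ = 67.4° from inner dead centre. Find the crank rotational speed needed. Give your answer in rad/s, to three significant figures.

For an in-line slider-crank, |v_piston| = rω|sinθ|·[1 + r cosθ/√(L² − r² sin²θ)].
With r = 0.0692 m, L = 0.3287 m, θ = 67.4°: the bracketed kinematic factor |dx/dθ| = 0.069155 m.
ω = v/|dx/dθ| = 0.45/0.069155 = 6.5071 rad/s.

6.51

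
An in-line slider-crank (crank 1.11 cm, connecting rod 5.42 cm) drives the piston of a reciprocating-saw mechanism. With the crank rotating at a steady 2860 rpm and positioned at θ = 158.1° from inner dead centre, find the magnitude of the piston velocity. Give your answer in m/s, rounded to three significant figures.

ω = 2π·2860/60 = 299.5 rad/s
For an in-line slider-crank, x = r cosθ + √(L² − r² sin²θ), so v = −rω sinθ·[1 + r cosθ/√(L² − r² sin²θ)].
With r = 0.0111 m, L = 0.0542 m, θ = 158.1°: √(L² − r² sin²θ) = 0.054042 m.
v = −0.0111·299.5·0.37299·[1 + 0.0111·-0.92784/0.054042] = -1.0037 m/s.
|v| = 1.0037 m/s.

1.00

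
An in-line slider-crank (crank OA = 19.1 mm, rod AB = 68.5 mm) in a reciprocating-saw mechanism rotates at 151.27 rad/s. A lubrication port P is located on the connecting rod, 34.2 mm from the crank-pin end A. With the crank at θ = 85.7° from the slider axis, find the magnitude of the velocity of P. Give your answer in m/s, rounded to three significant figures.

2.91

ω = 151.3 rad/s.  Crank-pin speed |V_A| = rω = 2.8893 m/s, perpendicular to OA.
Rod angle: sinφ = −(r/L) sinθ ⇒ φ = -16.144°; ω_rod = −rω cosθ/√(L²−r²sin²θ) = -3.2923 rad/s.
V_P = V_A + ω_rod × AP, with AP = 0.0342 m along the rod.
Components: V_Px = −rω sinθ − a·ω_rod·sinφ = -2.9124 m/s;  V_Py = rω cosθ + a·ω_rod·cosφ = +0.10847 m/s.
|V_P| = √(V_Px² + V_Py²) = 2.9145 m/s.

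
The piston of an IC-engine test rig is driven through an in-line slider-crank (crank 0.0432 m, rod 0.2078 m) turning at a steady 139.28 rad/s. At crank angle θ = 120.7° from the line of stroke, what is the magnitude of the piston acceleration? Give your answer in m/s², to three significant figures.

ω = 139.3 rad/s
x(θ) = r cosθ + √(L² − r² sin²θ); with ω constant, a = ω²·d²x/dθ².
d²x/dθ² = −r cosθ − r²(cos2θ)/√u − r⁴ sin²2θ/(4u^{3/2}),  u = L² − r² sin²θ = 0.041801 m².
Substituting r = 0.0432 m, L = 0.2078 m, θ = 120.7°: d²x/dθ² = +0.026346 m.
a = ω²·d²x/dθ² = (139.3)²·(+0.026346) = +511.09 m/s²;  |a| = 511.09 m/s².

511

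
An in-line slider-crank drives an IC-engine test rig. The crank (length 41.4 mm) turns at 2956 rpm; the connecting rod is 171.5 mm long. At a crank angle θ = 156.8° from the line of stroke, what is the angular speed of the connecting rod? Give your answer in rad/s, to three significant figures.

ω = 309.6 rad/s (converted from 2956 rpm).
The rod makes angle φ with the slider axis where L sinφ = r sinθ; differentiating, L cosφ·φ̇ = r ω cosθ.
L cosφ = √(L² − r² sin²θ) = 0.17072 m.
|ω_rod| = r ω |cosθ| / √(L² − r² sin²θ) = 0.0414·309.6·0.91914/0.17072 = 68.996 rad/s.

69.0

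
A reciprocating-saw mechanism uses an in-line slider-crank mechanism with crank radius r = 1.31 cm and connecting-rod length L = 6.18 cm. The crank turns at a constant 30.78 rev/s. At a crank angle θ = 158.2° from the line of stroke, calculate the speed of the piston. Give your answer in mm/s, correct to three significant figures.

755

ω = 2π·30.8 = 193.4 rad/s
For an in-line slider-crank, x = r cosθ + √(L² − r² sin²θ), so v = −rω sinθ·[1 + r cosθ/√(L² − r² sin²θ)].
With r = 0.0131 m, L = 0.0618 m, θ = 158.2°: √(L² − r² sin²θ) = 0.061608 m.
v = −0.0131·193.4·0.37137·[1 + 0.0131·-0.92849/0.061608] = -0.75511 m/s.
|v| = 0.75511 m/s = 755.11 mm/s.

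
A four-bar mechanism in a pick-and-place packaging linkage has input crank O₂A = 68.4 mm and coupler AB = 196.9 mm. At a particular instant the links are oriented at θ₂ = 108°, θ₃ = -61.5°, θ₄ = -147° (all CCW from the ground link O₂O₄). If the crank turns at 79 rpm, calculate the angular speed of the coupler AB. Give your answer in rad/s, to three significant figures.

ω₂ = 8.273 rad/s (from 79 rpm).
Differentiating the loop-closure r₂e^{iθ₂}+r₃e^{iθ₃}=r₁+r₄e^{iθ₄} gives r₂ω₂e^{iθ₂}+r₃ω₃e^{iθ₃}=r₄ω₄e^{iθ₄}.
Eliminating the other unknown: ω₃ = r₂ω₂ sin(θ₄−θ₂) / [r₃ sin(θ₃−θ₄)].
Numerator sine = +0.96593; denominator sine = +0.99692.
Result = 0.0684·8.273·(+0.96593) / (0.1969·(+0.99692)) = +2.7845 rad/s; magnitude 2.7845 rad/s.

2.78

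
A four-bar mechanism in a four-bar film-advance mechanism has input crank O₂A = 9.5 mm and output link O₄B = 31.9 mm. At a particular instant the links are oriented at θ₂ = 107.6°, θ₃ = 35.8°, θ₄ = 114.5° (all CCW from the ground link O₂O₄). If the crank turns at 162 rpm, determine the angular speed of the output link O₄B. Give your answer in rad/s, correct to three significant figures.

4.89

ω₂ = 16.96 rad/s (from 162 rpm).
Differentiating the loop-closure r₂e^{iθ₂}+r₃e^{iθ₃}=r₁+r₄e^{iθ₄} gives r₂ω₂e^{iθ₂}+r₃ω₃e^{iθ₃}=r₄ω₄e^{iθ₄}.
Eliminating the other unknown: ω₄ = r₂ω₂ sin(θ₂−θ₃) / [r₄ sin(θ₄−θ₃)].
Numerator sine = +0.94997; denominator sine = +0.98061.
Result = 0.0095·16.96·(+0.94997) / (0.0319·(+0.98061)) = +4.8943 rad/s; magnitude 4.8943 rad/s.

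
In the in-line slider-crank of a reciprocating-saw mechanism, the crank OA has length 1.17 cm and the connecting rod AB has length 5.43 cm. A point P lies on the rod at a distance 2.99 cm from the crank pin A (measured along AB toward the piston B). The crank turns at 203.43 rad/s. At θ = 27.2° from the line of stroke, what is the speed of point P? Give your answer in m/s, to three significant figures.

ω = 203.4 rad/s.  Crank-pin speed |V_A| = rω = 2.3801 m/s, perpendicular to OA.
Rod angle: sinφ = −(r/L) sinθ ⇒ φ = -5.652°; ω_rod = −rω cosθ/√(L²−r²sin²θ) = -39.176 rad/s.
V_P = V_A + ω_rod × AP, with AP = 0.0299 m along the rod.
Components: V_Px = −rω sinθ − a·ω_rod·sinφ = -1.2033 m/s;  V_Py = rω cosθ + a·ω_rod·cosφ = +0.95125 m/s.
|V_P| = √(V_Px² + V_Py²) = 1.5339 m/s.

1.53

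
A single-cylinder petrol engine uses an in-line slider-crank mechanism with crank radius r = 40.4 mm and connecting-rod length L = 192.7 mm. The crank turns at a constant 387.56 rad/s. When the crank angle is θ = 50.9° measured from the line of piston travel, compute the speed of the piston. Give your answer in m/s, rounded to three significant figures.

ω = 387.6 rad/s
For an in-line slider-crank, x = r cosθ + √(L² − r² sin²θ), so v = −rω sinθ·[1 + r cosθ/√(L² − r² sin²θ)].
With r = 0.0404 m, L = 0.1927 m, θ = 50.9°: √(L² − r² sin²θ) = 0.19013 m.
v = −0.0404·387.6·0.77605·[1 + 0.0404·0.63068/0.19013] = -13.779 m/s.
|v| = 13.779 m/s.

13.8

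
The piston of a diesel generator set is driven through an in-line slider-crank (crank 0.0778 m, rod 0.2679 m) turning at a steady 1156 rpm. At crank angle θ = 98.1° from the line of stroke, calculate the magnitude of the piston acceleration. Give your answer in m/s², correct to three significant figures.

492

ω = 2π·1156/60 = 121.1 rad/s
x(θ) = r cosθ + √(L² − r² sin²θ); with ω constant, a = ω²·d²x/dθ².
d²x/dθ² = −r cosθ − r²(cos2θ)/√u − r⁴ sin²2θ/(4u^{3/2}),  u = L² − r² sin²θ = 0.0658377 m².
Substituting r = 0.0778 m, L = 0.2679 m, θ = 98.1°: d²x/dθ² = +0.033573 m.
a = ω²·d²x/dθ² = (121.1)²·(+0.033573) = +492 m/s²;  |a| = 492 m/s².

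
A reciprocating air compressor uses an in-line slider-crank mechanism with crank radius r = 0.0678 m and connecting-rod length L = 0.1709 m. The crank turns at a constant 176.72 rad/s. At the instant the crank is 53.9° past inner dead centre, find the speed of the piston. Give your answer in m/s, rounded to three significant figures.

ω = 176.7 rad/s
For an in-line slider-crank, x = r cosθ + √(L² − r² sin²θ), so v = −rω sinθ·[1 + r cosθ/√(L² − r² sin²θ)].
With r = 0.0678 m, L = 0.1709 m, θ = 53.9°: √(L² − r² sin²θ) = 0.16188 m.
v = −0.0678·176.7·0.80799·[1 + 0.0678·0.58920/0.16188] = -12.07 m/s.
|v| = 12.07 m/s.

12.1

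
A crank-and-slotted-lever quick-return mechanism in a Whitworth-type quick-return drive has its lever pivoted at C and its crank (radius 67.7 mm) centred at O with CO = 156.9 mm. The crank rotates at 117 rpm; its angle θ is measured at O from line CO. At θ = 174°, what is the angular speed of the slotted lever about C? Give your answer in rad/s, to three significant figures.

ω = 12.25 rad/s (from 117 rpm).
Crank pin A relative to C: A = (d + r cosθ, r sinθ); lever angle φ = atan2(r sinθ, d + r cosθ).
Differentiating tanφ: φ̇ = rω(d cosθ + r)/(d² + r² + 2dr cosθ).
d² + r² + 2dr cosθ = |CA|² = 0.00807302 m²;  d cosθ + r = -0.08834 m.
|ω_lever| = |0.0677·12.25·-0.08834| / 0.00807302 = 9.0767 rad/s.

9.08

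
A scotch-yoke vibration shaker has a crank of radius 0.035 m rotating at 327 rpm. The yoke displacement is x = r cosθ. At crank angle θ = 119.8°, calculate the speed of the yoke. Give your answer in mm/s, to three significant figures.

1040

ω = 34.24 rad/s (from 327 rpm).
x = r cosθ ⇒ ẋ = −rω sinθ.
|v| = rω|sinθ| = 0.035·34.24·|sin 119.8°| = 1.04 m/s = 1040 mm/s.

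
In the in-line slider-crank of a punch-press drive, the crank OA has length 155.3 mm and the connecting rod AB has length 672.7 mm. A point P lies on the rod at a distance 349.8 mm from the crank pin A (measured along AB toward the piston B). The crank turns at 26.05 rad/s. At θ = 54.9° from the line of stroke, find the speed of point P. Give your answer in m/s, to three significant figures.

ω = 26.05 rad/s.  Crank-pin speed |V_A| = rω = 4.0456 m/s, perpendicular to OA.
Rod angle: sinφ = −(r/L) sinθ ⇒ φ = -10.887°; ω_rod = −rω cosθ/√(L²−r²sin²θ) = -3.5214 rad/s.
V_P = V_A + ω_rod × AP, with AP = 0.3498 m along the rod.
Components: V_Px = −rω sinθ − a·ω_rod·sinφ = -3.5425 m/s;  V_Py = rω cosθ + a·ω_rod·cosφ = +1.1166 m/s.
|V_P| = √(V_Px² + V_Py²) = 3.7143 m/s.

3.71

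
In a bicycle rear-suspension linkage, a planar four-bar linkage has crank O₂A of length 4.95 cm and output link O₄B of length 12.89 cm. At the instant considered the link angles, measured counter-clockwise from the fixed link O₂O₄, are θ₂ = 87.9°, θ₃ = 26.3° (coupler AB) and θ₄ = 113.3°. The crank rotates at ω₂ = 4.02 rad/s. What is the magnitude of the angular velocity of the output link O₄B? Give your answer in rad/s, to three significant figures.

1.36

ω₂ = 4.02 rad/s
Differentiating the loop-closure r₂e^{iθ₂}+r₃e^{iθ₃}=r₁+r₄e^{iθ₄} gives r₂ω₂e^{iθ₂}+r₃ω₃e^{iθ₃}=r₄ω₄e^{iθ₄}.
Eliminating the other unknown: ω₄ = r₂ω₂ sin(θ₂−θ₃) / [r₄ sin(θ₄−θ₃)].
Numerator sine = +0.87965; denominator sine = +0.99863.
Result = 0.0495·4.02·(+0.87965) / (0.1289·(+0.99863)) = +1.3598 rad/s; magnitude 1.3598 rad/s.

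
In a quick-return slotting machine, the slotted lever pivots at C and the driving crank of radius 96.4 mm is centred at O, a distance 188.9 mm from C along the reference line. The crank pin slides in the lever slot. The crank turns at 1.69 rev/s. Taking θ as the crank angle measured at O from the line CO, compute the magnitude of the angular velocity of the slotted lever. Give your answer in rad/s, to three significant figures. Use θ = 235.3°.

ω = 10.62 rad/s (from 1.69 rev/s).
Crank pin A relative to C: A = (d + r cosθ, r sinθ); lever angle φ = atan2(r sinθ, d + r cosθ).
Differentiating tanφ: φ̇ = rω(d cosθ + r)/(d² + r² + 2dr cosθ).
d² + r² + 2dr cosθ = |CA|² = 0.0242431 m²;  d cosθ + r = -0.011137 m.
|ω_lever| = |0.0964·10.62·-0.011137| / 0.0242431 = 0.47024 rad/s.

0.470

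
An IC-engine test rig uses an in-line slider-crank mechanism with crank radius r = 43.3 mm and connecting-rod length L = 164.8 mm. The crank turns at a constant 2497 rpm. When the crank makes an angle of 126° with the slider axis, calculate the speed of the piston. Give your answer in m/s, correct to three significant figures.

ω = 2π·2497/60 = 261.5 rad/s
For an in-line slider-crank, x = r cosθ + √(L² − r² sin²θ), so v = −rω sinθ·[1 + r cosθ/√(L² − r² sin²θ)].
With r = 0.0433 m, L = 0.1648 m, θ = 126°: √(L² − r² sin²θ) = 0.16103 m.
v = −0.0433·261.5·0.80902·[1 + 0.0433·-0.58779/0.16103] = -7.7122 m/s.
|v| = 7.7122 m/s.

7.71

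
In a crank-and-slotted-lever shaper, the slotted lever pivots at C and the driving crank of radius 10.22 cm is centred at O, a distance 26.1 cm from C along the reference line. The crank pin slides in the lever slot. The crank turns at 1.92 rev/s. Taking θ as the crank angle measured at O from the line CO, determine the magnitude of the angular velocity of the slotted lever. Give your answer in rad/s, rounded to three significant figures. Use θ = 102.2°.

0.862

ω = 12.06 rad/s (from 1.92 rev/s).
Crank pin A relative to C: A = (d + r cosθ, r sinθ); lever angle φ = atan2(r sinθ, d + r cosθ).
Differentiating tanφ: φ̇ = rω(d cosθ + r)/(d² + r² + 2dr cosθ).
d² + r² + 2dr cosθ = |CA|² = 0.067292 m²;  d cosθ + r = +0.047044 m.
|ω_lever| = |0.1022·12.06·+0.047044| / 0.067292 = 0.86194 rad/s.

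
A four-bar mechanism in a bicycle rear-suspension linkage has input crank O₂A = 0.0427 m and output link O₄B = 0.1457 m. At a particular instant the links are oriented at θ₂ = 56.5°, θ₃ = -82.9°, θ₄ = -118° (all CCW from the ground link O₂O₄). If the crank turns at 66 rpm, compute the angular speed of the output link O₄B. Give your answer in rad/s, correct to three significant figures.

2.29

ω₂ = 6.912 rad/s (from 66 rpm).
Differentiating the loop-closure r₂e^{iθ₂}+r₃e^{iθ₃}=r₁+r₄e^{iθ₄} gives r₂ω₂e^{iθ₂}+r₃ω₃e^{iθ₃}=r₄ω₄e^{iθ₄}.
Eliminating the other unknown: ω₄ = r₂ω₂ sin(θ₂−θ₃) / [r₄ sin(θ₄−θ₃)].
Numerator sine = +0.65077; denominator sine = -0.57501.
Result = 0.0427·6.912·(+0.65077) / (0.1457·(-0.57501)) = -2.2924 rad/s; magnitude 2.2924 rad/s.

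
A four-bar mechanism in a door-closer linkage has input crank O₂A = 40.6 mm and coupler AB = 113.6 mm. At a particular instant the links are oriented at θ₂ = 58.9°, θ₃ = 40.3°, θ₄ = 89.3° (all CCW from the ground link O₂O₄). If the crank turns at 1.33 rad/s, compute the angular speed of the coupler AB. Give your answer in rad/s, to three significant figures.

ω₂ = 1.33 rad/s
Differentiating the loop-closure r₂e^{iθ₂}+r₃e^{iθ₃}=r₁+r₄e^{iθ₄} gives r₂ω₂e^{iθ₂}+r₃ω₃e^{iθ₃}=r₄ω₄e^{iθ₄}.
Eliminating the other unknown: ω₃ = r₂ω₂ sin(θ₄−θ₂) / [r₃ sin(θ₃−θ₄)].
Numerator sine = +0.50603; denominator sine = -0.75471.
Result = 0.0406·1.33·(+0.50603) / (0.1136·(-0.75471)) = -0.31871 rad/s; magnitude 0.31871 rad/s.

0.319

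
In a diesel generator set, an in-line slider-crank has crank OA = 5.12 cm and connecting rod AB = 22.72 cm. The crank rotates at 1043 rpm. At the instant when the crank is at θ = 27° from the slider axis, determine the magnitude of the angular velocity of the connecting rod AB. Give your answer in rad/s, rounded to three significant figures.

22.0

ω = 109.2 rad/s (converted from 1043 rpm).
The rod makes angle φ with the slider axis where L sinφ = r sinθ; differentiating, L cosφ·φ̇ = r ω cosθ.
L cosφ = √(L² − r² sin²θ) = 0.22601 m.
|ω_rod| = r ω |cosθ| / √(L² − r² sin²θ) = 0.0512·109.2·0.89101/0.22601 = 22.047 rad/s.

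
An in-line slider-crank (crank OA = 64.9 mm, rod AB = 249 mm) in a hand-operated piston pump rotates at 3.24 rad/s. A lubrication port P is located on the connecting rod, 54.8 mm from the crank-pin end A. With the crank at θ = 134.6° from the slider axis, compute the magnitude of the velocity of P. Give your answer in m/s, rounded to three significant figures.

0.184

ω = 3.24 rad/s.  Crank-pin speed |V_A| = rω = 0.21028 m/s, perpendicular to OA.
Rod angle: sinφ = −(r/L) sinθ ⇒ φ = -10.695°; ω_rod = −rω cosθ/√(L²−r²sin²θ) = +0.60344 rad/s.
V_P = V_A + ω_rod × AP, with AP = 0.0548 m along the rod.
Components: V_Px = −rω sinθ − a·ω_rod·sinφ = -0.14359 m/s;  V_Py = rω cosθ + a·ω_rod·cosφ = -0.11515 m/s.
|V_P| = √(V_Px² + V_Py²) = 0.18406 m/s.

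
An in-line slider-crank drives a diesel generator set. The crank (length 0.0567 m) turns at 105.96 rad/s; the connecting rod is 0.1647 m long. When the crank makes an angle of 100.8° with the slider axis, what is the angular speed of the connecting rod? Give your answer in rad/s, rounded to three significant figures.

7.26

ω = 106 rad/s
The rod makes angle φ with the slider axis where L sinφ = r sinθ; differentiating, L cosφ·φ̇ = r ω cosθ.
L cosφ = √(L² − r² sin²θ) = 0.155 m.
|ω_rod| = r ω |cosθ| / √(L² − r² sin²θ) = 0.0567·106·0.18738/0.155 = 7.2632 rad/s.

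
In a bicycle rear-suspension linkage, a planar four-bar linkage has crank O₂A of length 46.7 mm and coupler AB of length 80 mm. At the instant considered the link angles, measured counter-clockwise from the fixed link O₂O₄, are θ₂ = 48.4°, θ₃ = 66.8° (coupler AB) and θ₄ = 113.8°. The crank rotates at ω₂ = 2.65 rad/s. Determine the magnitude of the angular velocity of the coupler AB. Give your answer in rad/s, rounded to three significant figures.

1.92

ω₂ = 2.65 rad/s
Differentiating the loop-closure r₂e^{iθ₂}+r₃e^{iθ₃}=r₁+r₄e^{iθ₄} gives r₂ω₂e^{iθ₂}+r₃ω₃e^{iθ₃}=r₄ω₄e^{iθ₄}.
Eliminating the other unknown: ω₃ = r₂ω₂ sin(θ₄−θ₂) / [r₃ sin(θ₃−θ₄)].
Numerator sine = +0.90924; denominator sine = -0.73135.
Result = 0.0467·2.65·(+0.90924) / (0.08·(-0.73135)) = -1.9232 rad/s; magnitude 1.9232 rad/s.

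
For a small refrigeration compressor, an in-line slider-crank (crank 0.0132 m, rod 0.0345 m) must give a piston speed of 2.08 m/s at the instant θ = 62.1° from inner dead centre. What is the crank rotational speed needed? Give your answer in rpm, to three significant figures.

1430

For an in-line slider-crank, |v_piston| = rω|sinθ|·[1 + r cosθ/√(L² − r² sin²θ)].
With r = 0.0132 m, L = 0.0345 m, θ = 62.1°: the bracketed kinematic factor |dx/dθ| = 0.013885 m.
ω = v/|dx/dθ| = 2.08/0.013885 = 149.8 rad/s.
N = 60ω/(2π) = 1430.5 rpm.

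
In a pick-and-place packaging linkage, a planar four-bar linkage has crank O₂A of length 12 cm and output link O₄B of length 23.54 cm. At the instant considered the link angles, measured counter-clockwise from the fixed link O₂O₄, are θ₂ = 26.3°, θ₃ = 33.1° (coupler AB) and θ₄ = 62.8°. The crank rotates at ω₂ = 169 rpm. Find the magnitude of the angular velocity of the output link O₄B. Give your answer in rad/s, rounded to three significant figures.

2.16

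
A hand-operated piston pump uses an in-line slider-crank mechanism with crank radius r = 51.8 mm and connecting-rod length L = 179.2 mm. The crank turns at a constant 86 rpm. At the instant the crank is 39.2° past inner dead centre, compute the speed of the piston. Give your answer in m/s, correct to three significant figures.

0.362

ω = 2π·86/60 = 9.006 rad/s
For an in-line slider-crank, x = r cosθ + √(L² − r² sin²θ), so v = −rω sinθ·[1 + r cosθ/√(L² − r² sin²θ)].
With r = 0.0518 m, L = 0.1792 m, θ = 39.2°: √(L² − r² sin²θ) = 0.17618 m.
v = −0.0518·9.006·0.63203·[1 + 0.0518·0.77494/0.17618] = -0.36202 m/s.
|v| = 0.36202 m/s.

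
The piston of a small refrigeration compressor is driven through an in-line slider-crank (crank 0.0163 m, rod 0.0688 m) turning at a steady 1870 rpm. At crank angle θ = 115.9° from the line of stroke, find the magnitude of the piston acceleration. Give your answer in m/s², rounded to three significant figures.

365

ω = 2π·1870/60 = 195.8 rad/s
x(θ) = r cosθ + √(L² − r² sin²θ); with ω constant, a = ω²·d²x/dθ².
d²x/dθ² = −r cosθ − r²(cos2θ)/√u − r⁴ sin²2θ/(4u^{3/2}),  u = L² − r² sin²θ = 0.00451844 m².
Substituting r = 0.0163 m, L = 0.0688 m, θ = 115.9°: d²x/dθ² = +0.0095283 m.
a = ω²·d²x/dθ² = (195.8)²·(+0.0095283) = +365.39 m/s²;  |a| = 365.39 m/s².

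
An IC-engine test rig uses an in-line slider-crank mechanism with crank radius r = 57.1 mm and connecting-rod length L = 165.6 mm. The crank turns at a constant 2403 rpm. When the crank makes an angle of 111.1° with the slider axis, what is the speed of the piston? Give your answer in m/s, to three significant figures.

11.6

ω = 2π·2403/60 = 251.6 rad/s
For an in-line slider-crank, x = r cosθ + √(L² − r² sin²θ), so v = −rω sinθ·[1 + r cosθ/√(L² − r² sin²θ)].
With r = 0.0571 m, L = 0.1656 m, θ = 111.1°: √(L² − r² sin²θ) = 0.1568 m.
v = −0.0571·251.6·0.93295·[1 + 0.0571·-0.36000/0.1568] = -11.648 m/s.
|v| = 11.648 m/s.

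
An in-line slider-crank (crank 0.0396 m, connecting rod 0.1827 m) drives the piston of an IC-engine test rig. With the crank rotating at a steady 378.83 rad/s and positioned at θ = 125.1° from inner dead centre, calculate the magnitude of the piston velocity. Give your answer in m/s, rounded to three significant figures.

ω = 378.8 rad/s
For an in-line slider-crank, x = r cosθ + √(L² − r² sin²θ), so v = −rω sinθ·[1 + r cosθ/√(L² − r² sin²θ)].
With r = 0.0396 m, L = 0.1827 m, θ = 125.1°: √(L² − r² sin²θ) = 0.1798 m.
v = −0.0396·378.8·0.81815·[1 + 0.0396·-0.57501/0.1798] = -10.719 m/s.
|v| = 10.719 m/s.

10.7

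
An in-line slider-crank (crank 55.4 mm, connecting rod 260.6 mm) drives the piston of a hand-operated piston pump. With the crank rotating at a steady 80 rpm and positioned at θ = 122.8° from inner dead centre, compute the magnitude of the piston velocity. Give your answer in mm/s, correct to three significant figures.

ω = 2π·80/60 = 8.378 rad/s
For an in-line slider-crank, x = r cosθ + √(L² − r² sin²θ), so v = −rω sinθ·[1 + r cosθ/√(L² − r² sin²θ)].
With r = 0.0554 m, L = 0.2606 m, θ = 122.8°: √(L² − r² sin²θ) = 0.25641 m.
v = −0.0554·8.378·0.84057·[1 + 0.0554·-0.54171/0.25641] = -0.34446 m/s.
|v| = 0.34446 m/s = 344.46 mm/s.

344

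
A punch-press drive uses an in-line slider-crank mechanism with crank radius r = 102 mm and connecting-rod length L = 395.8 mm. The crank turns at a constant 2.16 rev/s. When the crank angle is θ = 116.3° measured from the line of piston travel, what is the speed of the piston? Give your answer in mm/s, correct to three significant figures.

1100

ω = 2π·2.16 = 13.57 rad/s
For an in-line slider-crank, x = r cosθ + √(L² − r² sin²θ), so v = −rω sinθ·[1 + r cosθ/√(L² − r² sin²θ)].
With r = 0.102 m, L = 0.3958 m, θ = 116.3°: √(L² − r² sin²θ) = 0.38509 m.
v = −0.102·13.57·0.89649·[1 + 0.102·-0.44307/0.38509] = -1.0954 m/s.
|v| = 1.0954 m/s = 1095.4 mm/s.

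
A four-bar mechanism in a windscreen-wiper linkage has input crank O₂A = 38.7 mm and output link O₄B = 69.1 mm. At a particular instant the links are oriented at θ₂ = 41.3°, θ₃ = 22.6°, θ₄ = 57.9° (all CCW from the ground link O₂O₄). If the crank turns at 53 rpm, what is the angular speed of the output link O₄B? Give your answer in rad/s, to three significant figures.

1.72

ω₂ = 5.55 rad/s (from 53 rpm).
Differentiating the loop-closure r₂e^{iθ₂}+r₃e^{iθ₃}=r₁+r₄e^{iθ₄} gives r₂ω₂e^{iθ₂}+r₃ω₃e^{iθ₃}=r₄ω₄e^{iθ₄}.
Eliminating the other unknown: ω₄ = r₂ω₂ sin(θ₂−θ₃) / [r₄ sin(θ₄−θ₃)].
Numerator sine = +0.32061; denominator sine = +0.57786.
Result = 0.0387·5.55·(+0.32061) / (0.0691·(+0.57786)) = +1.7246 rad/s; magnitude 1.7246 rad/s.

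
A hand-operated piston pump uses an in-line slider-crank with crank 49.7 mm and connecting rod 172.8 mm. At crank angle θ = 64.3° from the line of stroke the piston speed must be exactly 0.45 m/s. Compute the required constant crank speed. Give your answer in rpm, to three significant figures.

For an in-line slider-crank, |v_piston| = rω|sinθ|·[1 + r cosθ/√(L² − r² sin²θ)].
With r = 0.0497 m, L = 0.1728 m, θ = 64.3°: the bracketed kinematic factor |dx/dθ| = 0.050567 m.
ω = v/|dx/dθ| = 0.45/0.050567 = 8.8991 rad/s.
N = 60ω/(2π) = 84.98 rpm.

85.0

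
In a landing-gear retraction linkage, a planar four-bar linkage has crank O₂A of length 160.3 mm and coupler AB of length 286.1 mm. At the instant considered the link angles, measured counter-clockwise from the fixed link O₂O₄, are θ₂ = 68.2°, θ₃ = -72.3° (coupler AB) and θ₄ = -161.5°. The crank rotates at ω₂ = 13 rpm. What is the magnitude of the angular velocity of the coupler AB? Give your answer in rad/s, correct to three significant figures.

ω₂ = 1.361 rad/s (from 13 rpm).
Differentiating the loop-closure r₂e^{iθ₂}+r₃e^{iθ₃}=r₁+r₄e^{iθ₄} gives r₂ω₂e^{iθ₂}+r₃ω₃e^{iθ₃}=r₄ω₄e^{iθ₄}.
Eliminating the other unknown: ω₃ = r₂ω₂ sin(θ₄−θ₂) / [r₃ sin(θ₃−θ₄)].
Numerator sine = +0.76267; denominator sine = +0.99990.
Result = 0.1603·1.361·(+0.76267) / (0.2861·(+0.99990)) = +0.58179 rad/s; magnitude 0.58179 rad/s.

0.582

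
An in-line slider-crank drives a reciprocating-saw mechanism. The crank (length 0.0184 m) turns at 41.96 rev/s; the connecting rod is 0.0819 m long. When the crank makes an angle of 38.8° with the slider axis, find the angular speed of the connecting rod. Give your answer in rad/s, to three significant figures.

ω = 263.6 rad/s (converted from 41.96 rev/s).
The rod makes angle φ with the slider axis where L sinφ = r sinθ; differentiating, L cosφ·φ̇ = r ω cosθ.
L cosφ = √(L² − r² sin²θ) = 0.081084 m.
|ω_rod| = r ω |cosθ| / √(L² − r² sin²θ) = 0.0184·263.6·0.77934/0.081084 = 46.625 rad/s.

46.6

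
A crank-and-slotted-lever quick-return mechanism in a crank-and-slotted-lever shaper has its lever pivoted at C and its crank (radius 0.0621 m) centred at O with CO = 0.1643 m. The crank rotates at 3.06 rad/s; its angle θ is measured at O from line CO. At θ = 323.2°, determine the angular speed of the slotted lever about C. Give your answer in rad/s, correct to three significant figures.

0.780

ω = 3.06 rad/s
Crank pin A relative to C: A = (d + r cosθ, r sinθ); lever angle φ = atan2(r sinθ, d + r cosθ).
Differentiating tanφ: φ̇ = rω(d cosθ + r)/(d² + r² + 2dr cosθ).
d² + r² + 2dr cosθ = |CA|² = 0.0471907 m²;  d cosθ + r = +0.19366 m.
|ω_lever| = |0.0621·3.06·+0.19366| / 0.0471907 = 0.77983 rad/s.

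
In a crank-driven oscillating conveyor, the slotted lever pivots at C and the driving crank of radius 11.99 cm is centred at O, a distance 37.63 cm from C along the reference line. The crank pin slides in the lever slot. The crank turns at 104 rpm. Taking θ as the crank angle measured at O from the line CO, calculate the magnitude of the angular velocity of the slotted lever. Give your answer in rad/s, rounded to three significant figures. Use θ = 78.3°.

ω = 10.89 rad/s (from 104 rpm).
Crank pin A relative to C: A = (d + r cosθ, r sinθ); lever angle φ = atan2(r sinθ, d + r cosθ).
Differentiating tanφ: φ̇ = rω(d cosθ + r)/(d² + r² + 2dr cosθ).
d² + r² + 2dr cosθ = |CA|² = 0.174277 m²;  d cosθ + r = +0.19621 m.
|ω_lever| = |0.1199·10.89·+0.19621| / 0.174277 = 1.4701 rad/s.

1.47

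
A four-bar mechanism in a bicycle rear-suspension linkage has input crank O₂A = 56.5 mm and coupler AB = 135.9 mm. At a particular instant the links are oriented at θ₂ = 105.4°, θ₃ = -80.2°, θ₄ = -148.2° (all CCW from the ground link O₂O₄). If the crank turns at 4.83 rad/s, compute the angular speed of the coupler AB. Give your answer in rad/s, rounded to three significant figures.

2.08

ω₂ = 4.83 rad/s
Differentiating the loop-closure r₂e^{iθ₂}+r₃e^{iθ₃}=r₁+r₄e^{iθ₄} gives r₂ω₂e^{iθ₂}+r₃ω₃e^{iθ₃}=r₄ω₄e^{iθ₄}.
Eliminating the other unknown: ω₃ = r₂ω₂ sin(θ₄−θ₂) / [r₃ sin(θ₃−θ₄)].
Numerator sine = +0.95931; denominator sine = +0.92718.
Result = 0.0565·4.83·(+0.95931) / (0.1359·(+0.92718)) = +2.0776 rad/s; magnitude 2.0776 rad/s.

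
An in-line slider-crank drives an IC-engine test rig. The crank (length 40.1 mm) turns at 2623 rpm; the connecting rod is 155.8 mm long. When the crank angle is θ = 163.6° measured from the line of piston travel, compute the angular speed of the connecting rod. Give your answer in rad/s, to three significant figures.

68.0

ω = 274.7 rad/s (converted from 2623 rpm).
The rod makes angle φ with the slider axis where L sinφ = r sinθ; differentiating, L cosφ·φ̇ = r ω cosθ.
L cosφ = √(L² − r² sin²θ) = 0.15539 m.
|ω_rod| = r ω |cosθ| / √(L² − r² sin²θ) = 0.0401·274.7·0.95931/0.15539 = 68.001 rad/s.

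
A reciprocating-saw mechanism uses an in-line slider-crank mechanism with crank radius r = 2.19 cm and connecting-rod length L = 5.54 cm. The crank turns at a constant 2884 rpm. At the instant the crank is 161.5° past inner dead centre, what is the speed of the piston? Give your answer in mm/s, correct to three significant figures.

ω = 2π·2884/60 = 302 rad/s
For an in-line slider-crank, x = r cosθ + √(L² − r² sin²θ), so v = −rω sinθ·[1 + r cosθ/√(L² − r² sin²θ)].
With r = 0.0219 m, L = 0.0554 m, θ = 161.5°: √(L² − r² sin²θ) = 0.054962 m.
v = −0.0219·302·0.31730·[1 + 0.0219·-0.94832/0.054962] = -1.3057 m/s.
|v| = 1.3057 m/s = 1305.7 mm/s.

1310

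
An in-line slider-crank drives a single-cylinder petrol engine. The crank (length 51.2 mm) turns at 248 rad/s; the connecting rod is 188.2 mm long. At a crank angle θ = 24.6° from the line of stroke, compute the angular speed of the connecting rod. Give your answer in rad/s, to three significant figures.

ω = 248 rad/s
The rod makes angle φ with the slider axis where L sinφ = r sinθ; differentiating, L cosφ·φ̇ = r ω cosθ.
L cosφ = √(L² − r² sin²θ) = 0.18699 m.
|ω_rod| = r ω |cosθ| / √(L² − r² sin²θ) = 0.0512·248·0.90924/0.18699 = 61.742 rad/s.

61.7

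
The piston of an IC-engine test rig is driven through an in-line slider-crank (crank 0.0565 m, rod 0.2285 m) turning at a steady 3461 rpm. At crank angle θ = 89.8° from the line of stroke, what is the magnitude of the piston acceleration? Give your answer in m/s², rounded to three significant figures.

1870

ω = 2π·3461/60 = 362.4 rad/s
x(θ) = r cosθ + √(L² − r² sin²θ); with ω constant, a = ω²·d²x/dθ².
d²x/dθ² = −r cosθ − r²(cos2θ)/√u − r⁴ sin²2θ/(4u^{3/2}),  u = L² − r² sin²θ = 0.04902 m².
Substituting r = 0.0565 m, L = 0.2285 m, θ = 89.8°: d²x/dθ² = +0.014221 m.
a = ω²·d²x/dθ² = (362.4)²·(+0.014221) = +1868 m/s²;  |a| = 1868 m/s².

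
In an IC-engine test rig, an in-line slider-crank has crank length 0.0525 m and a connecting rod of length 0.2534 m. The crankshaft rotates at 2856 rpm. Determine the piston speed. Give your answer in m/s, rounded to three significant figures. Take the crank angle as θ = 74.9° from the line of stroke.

16.0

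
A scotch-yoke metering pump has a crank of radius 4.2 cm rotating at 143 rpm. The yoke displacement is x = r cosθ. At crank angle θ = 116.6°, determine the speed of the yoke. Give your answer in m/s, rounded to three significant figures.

0.562

ω = 14.97 rad/s (from 143 rpm).
x = r cosθ ⇒ ẋ = −rω sinθ.
|v| = rω|sinθ| = 0.042·14.97·|sin 116.6°| = 0.56238 m/s.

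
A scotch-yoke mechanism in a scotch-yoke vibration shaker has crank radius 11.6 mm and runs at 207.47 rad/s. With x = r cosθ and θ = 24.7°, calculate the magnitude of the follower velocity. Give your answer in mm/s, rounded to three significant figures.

ω = 207.5 rad/s
x = r cosθ ⇒ ẋ = −rω sinθ.
|v| = rω|sinθ| = 0.0116·207.5·|sin 24.7°| = 1.0057 m/s = 1005.7 mm/s.

1010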